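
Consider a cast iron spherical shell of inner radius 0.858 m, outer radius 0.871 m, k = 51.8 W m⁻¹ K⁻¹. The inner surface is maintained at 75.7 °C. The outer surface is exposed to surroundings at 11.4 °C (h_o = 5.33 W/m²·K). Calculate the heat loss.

Q = 3.26 kW

Resistance network (inner→outer):
  R_cast iron = (1/0.858 − 1/0.871)/(4πk) = 0.01740/(4π·51.8) = 2.672×10^-5 K/W
  R_conv,out = 1/(4πr²h) = 1/(4π·0.871²·5.33) = 0.01968 K/W
ΣR = 2.672×10^-5 + 0.01968 = 0.01971 K/W
Q = ΔT/ΣR = (75.7 °C − 11.4 °C)/0.01971 = 3260 W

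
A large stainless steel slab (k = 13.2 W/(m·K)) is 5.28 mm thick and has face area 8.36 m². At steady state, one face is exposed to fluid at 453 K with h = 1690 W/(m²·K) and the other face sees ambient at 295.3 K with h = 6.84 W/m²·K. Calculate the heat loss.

Q = 8960 W

Resistance network (inner→outer):
  R_conv,in = 1/(hA) = 1/(1690·8.36) = 7.078×10^-5 K/W
  R_stainless steel = L/(kA) = 0.00528/(13.2·8.36) = 4.785×10^-5 K/W
  R_conv,out = 1/(hA) = 1/(6.84·8.36) = 0.01749 K/W
ΣR = 7.078×10^-5 + 4.785×10^-5 + 0.01749 = 0.01761 K/W
Q = ΔT/ΣR = (453 K − 295.3 K)/0.01761 = 8960 W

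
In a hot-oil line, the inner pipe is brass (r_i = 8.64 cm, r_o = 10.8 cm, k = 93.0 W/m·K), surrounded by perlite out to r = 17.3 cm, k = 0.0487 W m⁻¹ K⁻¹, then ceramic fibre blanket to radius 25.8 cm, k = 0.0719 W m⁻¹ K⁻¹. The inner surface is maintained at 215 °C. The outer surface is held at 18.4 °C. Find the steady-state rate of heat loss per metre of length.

Series thermal resistances, inner to outer:
  R'_brass = ln(0.108/0.0864)/(2πk) = 0.2231/(2π·93.0) = 3.819×10^-4 m·K/W
  R'_perlite = ln(0.173/0.108)/(2πk) = 0.4712/(2π·0.0487) = 1.540 m·K/W
  R'_ceramic fibre blanket = ln(0.258/0.173)/(2πk) = 0.3997/(2π·0.0719) = 0.8847 m·K/W
ΣR = 3.819×10^-4 + 1.540 + 0.8847 = 2.425 m·K/W
Q' = ΔT/ΣR = (215 °C − 18.4 °C)/2.425 = 81.1 W/m

Q' = 81.1 W/m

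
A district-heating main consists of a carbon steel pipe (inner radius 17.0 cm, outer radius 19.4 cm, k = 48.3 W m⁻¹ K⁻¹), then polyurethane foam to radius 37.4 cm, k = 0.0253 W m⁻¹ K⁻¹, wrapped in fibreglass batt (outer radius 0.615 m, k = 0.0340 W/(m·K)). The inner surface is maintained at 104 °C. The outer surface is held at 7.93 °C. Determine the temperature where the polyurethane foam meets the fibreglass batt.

T = 42.6 °C

Treat each layer as a resistance in series:
  R'_carbon steel = ln(0.194/0.170)/(2πk) = 0.1321/(2π·48.3) = 4.352×10^-4 m·K/W
  R'_polyurethane foam = ln(0.374/0.194)/(2πk) = 0.6564/(2π·0.0253) = 4.129 m·K/W
  R'_fibreglass batt = ln(0.615/0.374)/(2πk) = 0.4974/(2π·0.0340) = 2.328 m·K/W
ΣR = 4.352×10^-4 + 4.129 + 2.328 = 6.457 m·K/W
Q' = ΔT/ΣR = (104 °C − 7.93 °C)/6.457 = 14.88 W/m
From the inner boundary to the polyurethane foam/fibreglass batt interface, ΣR_partial = 4.129 m·K/W.
T_interface = T_in − Q'·ΣR_partial = 104 °C − (14.88)(4.129) = 42.6 °C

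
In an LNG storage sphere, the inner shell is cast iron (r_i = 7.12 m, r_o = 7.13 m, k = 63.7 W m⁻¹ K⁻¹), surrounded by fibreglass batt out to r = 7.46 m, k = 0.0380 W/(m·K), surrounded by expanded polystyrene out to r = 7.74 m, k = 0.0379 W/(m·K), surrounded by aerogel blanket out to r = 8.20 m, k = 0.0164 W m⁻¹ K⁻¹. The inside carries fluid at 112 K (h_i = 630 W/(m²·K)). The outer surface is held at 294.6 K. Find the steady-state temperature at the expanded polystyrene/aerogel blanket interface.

Treat each layer as a resistance in series:
  R_conv,in = 1/(4πr²h) = 1/(4π·7.12²·630) = 2.492×10^-6 K/W
  R_cast iron = (1/7.12 − 1/7.13)/(4πk) = 1.970×10^-4/(4π·63.7) = 2.461×10^-7 K/W
  R_fibreglass batt = (1/7.13 − 1/7.46)/(4πk) = 0.006204/(4π·0.0380) = 0.01299 K/W
  R_expanded polystyrene = (1/7.46 − 1/7.74)/(4πk) = 0.004849/(4π·0.0379) = 0.01018 K/W
  R_aerogel blanket = (1/7.74 − 1/8.20)/(4πk) = 0.007248/(4π·0.0164) = 0.03517 K/W
ΣR = 2.492×10^-6 + 2.461×10^-7 + 0.01299 + 0.01018 + 0.03517 = 0.05834 K/W
Q = ΔT/ΣR = (112 K − 294.6 K)/0.05834 = -3130 W
From the inner boundary to the expanded polystyrene/aerogel blanket interface, ΣR_partial = 0.02317 K/W.
T_interface = T_in − Q·ΣR_partial = 112 K − (-3130)(0.02317) = 184.5 K

T = 184.5 K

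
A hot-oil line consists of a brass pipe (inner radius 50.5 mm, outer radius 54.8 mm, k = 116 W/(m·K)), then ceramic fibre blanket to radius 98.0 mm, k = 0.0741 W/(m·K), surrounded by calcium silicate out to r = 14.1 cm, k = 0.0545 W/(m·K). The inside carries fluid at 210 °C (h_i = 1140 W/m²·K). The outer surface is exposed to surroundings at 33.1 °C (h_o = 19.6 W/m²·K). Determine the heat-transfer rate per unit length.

Treat each layer as a resistance in series:
  R'_conv,in = 1/(2πr h) = 1/(2π·0.0505·1140) = 0.002765 m·K/W
  R'_brass = ln(0.0548/0.0505)/(2πk) = 0.08172/(2π·116) = 1.121×10^-4 m·K/W
  R'_ceramic fibre blanket = ln(0.0980/0.0548)/(2πk) = 0.5813/(2π·0.0741) = 1.248 m·K/W
  R'_calcium silicate = ln(0.141/0.0980)/(2πk) = 0.3638/(2π·0.0545) = 1.062 m·K/W
  R'_conv,out = 1/(2πr h) = 1/(2π·0.141·19.6) = 0.05759 m·K/W
ΣR = 0.002765 + 1.121×10^-4 + 1.248 + 1.062 + 0.05759 = 2.370 m·K/W
Q' = ΔT/ΣR = (210 °C − 33.1 °C)/2.370 = 74.6 W/m

Q' = 74.6 W/m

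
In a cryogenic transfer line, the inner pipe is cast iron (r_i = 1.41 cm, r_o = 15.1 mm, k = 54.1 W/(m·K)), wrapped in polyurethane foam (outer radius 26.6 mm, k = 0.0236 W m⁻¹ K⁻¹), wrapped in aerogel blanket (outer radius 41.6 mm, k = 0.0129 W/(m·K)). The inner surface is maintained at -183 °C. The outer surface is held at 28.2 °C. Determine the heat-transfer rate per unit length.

Resistance network (inner→outer):
  R'_cast iron = ln(0.0151/0.0141)/(2πk) = 0.06852/(2π·54.1) = 2.016×10^-4 m·K/W
  R'_polyurethane foam = ln(0.0266/0.0151)/(2πk) = 0.5662/(2π·0.0236) = 3.818 m·K/W
  R'_aerogel blanket = ln(0.0416/0.0266)/(2πk) = 0.4472/(2π·0.0129) = 5.517 m·K/W
ΣR = 2.016×10^-4 + 3.818 + 5.517 = 9.335 m·K/W
Q' = ΔT/ΣR = (-183 °C − 28.2 °C)/9.335 = -22.6 W/m
(Negative Q' ⇒ heat flows inward; heat gain = 22.6 W/m.)

Q' = 22.6 W/m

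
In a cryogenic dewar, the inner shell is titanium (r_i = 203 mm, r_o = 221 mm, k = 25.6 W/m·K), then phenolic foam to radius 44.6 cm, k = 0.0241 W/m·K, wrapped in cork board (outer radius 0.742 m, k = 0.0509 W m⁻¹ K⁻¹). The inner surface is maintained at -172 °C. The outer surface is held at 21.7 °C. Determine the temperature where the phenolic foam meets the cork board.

Resistance network (inner→outer):
  R_titanium = (1/0.203 − 1/0.221)/(4πk) = 0.4012/(4π·25.6) = 0.001247 K/W
  R_phenolic foam = (1/0.221 − 1/0.446)/(4πk) = 2.283/(4π·0.0241) = 7.538 K/W
  R_cork board = (1/0.446 − 1/0.742)/(4πk) = 0.8944/(4π·0.0509) = 1.398 K/W
ΣR = 0.001247 + 7.538 + 1.398 = 8.937 K/W
Q = ΔT/ΣR = (-172 °C − 21.7 °C)/8.937 = -21.67 W
From the inner boundary to the phenolic foam/cork board interface, ΣR_partial = 7.539 K/W.
T_interface = T_in − Q·ΣR_partial = -172 °C − (-21.67)(7.539) = -8.6 °C

T = -8.6 °C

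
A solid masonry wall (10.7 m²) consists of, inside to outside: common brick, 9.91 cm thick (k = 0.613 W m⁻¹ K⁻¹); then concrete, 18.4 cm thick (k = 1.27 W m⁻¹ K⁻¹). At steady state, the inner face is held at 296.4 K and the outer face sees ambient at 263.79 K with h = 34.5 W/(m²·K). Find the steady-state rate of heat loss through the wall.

Q = 1040 W

Treat each layer as a resistance in series:
  R_common brick = L/(kA) = 0.0991/(0.613·10.7) = 0.01511 K/W
  R_concrete = L/(kA) = 0.184/(1.27·10.7) = 0.01354 K/W
  R_conv,out = 1/(hA) = 1/(34.5·10.7) = 0.002709 K/W
ΣR = 0.01511 + 0.01354 + 0.002709 = 0.03136 K/W
Q = ΔT/ΣR = (296.4 K − 263.79 K)/0.03136 = 1040 W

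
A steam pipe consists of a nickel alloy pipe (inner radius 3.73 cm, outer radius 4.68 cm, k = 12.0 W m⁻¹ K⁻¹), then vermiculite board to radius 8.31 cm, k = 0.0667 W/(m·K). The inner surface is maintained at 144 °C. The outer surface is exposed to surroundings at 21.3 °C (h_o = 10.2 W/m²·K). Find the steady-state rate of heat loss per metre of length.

Resistance network (inner→outer):
  R'_nickel alloy = ln(0.0468/0.0373)/(2πk) = 0.2269/(2π·12.0) = 0.003009 m·K/W
  R'_vermiculite board = ln(0.0831/0.0468)/(2πk) = 0.5742/(2π·0.0667) = 1.370 m·K/W
  R'_conv,out = 1/(2πr h) = 1/(2π·0.0831·10.2) = 0.1878 m·K/W
ΣR = 0.003009 + 1.370 + 0.1878 = 1.561 m·K/W
Q' = ΔT/ΣR = (144 °C − 21.3 °C)/1.561 = 78.6 W/m

Q' = 78.6 W/m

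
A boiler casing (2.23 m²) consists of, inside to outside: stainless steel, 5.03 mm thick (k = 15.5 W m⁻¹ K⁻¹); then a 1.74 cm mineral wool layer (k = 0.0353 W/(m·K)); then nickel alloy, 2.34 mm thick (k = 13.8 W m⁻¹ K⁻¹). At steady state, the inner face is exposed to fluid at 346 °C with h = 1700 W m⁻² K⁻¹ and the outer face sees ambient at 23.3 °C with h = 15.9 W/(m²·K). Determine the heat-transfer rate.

Q = 1290 W

Series thermal resistances, inner to outer:
  R_conv,in = 1/(hA) = 1/(1700·2.23) = 2.638×10^-4 K/W
  R_stainless steel = L/(kA) = 0.00503/(15.5·2.23) = 1.455×10^-4 K/W
  R_mineral wool = L/(kA) = 0.0174/(0.0353·2.23) = 0.2210 K/W
  R_nickel alloy = L/(kA) = 0.00234/(13.8·2.23) = 7.604×10^-5 K/W
  R_conv,out = 1/(hA) = 1/(15.9·2.23) = 0.02820 K/W
ΣR = 2.638×10^-4 + 1.455×10^-4 + 0.2210 + 7.604×10^-5 + 0.02820 = 0.2497 K/W
Q = ΔT/ΣR = (346 °C − 23.3 °C)/0.2497 = 1290 W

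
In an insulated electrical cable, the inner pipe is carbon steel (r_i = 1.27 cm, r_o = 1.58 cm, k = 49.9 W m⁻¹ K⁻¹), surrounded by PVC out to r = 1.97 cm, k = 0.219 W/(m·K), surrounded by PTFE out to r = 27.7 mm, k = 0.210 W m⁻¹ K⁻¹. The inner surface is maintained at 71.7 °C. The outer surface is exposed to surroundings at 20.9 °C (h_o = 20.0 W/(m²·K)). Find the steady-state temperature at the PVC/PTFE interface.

Resistance network (inner→outer):
  R'_carbon steel = ln(0.0158/0.0127)/(2πk) = 0.2184/(2π·49.9) = 6.966×10^-4 m·K/W
  R'_PVC = ln(0.0197/0.0158)/(2πk) = 0.2206/(2π·0.219) = 0.1603 m·K/W
  R'_PTFE = ln(0.0277/0.0197)/(2πk) = 0.3408/(2π·0.210) = 0.2583 m·K/W
  R'_conv,out = 1/(2πr h) = 1/(2π·0.0277·20.0) = 0.2873 m·K/W
ΣR = 6.966×10^-4 + 0.1603 + 0.2583 + 0.2873 = 0.7066 m·K/W
Q' = ΔT/ΣR = (71.7 °C − 20.9 °C)/0.7066 = 71.89 W/m
From the inner boundary to the PVC/PTFE interface, ΣR_partial = 0.1610 m·K/W.
T_interface = T_in − Q'·ΣR_partial = 71.7 °C − (71.89)(0.1610) = 60.1 °C

T = 60.1 °C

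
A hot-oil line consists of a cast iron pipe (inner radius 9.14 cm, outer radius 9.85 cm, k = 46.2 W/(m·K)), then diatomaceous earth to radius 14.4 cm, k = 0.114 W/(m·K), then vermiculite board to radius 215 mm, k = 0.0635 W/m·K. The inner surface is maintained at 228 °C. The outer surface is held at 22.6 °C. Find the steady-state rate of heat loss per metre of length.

Q' = 134 W/m

Resistance network (inner→outer):
  R'_cast iron = ln(0.0985/0.0914)/(2πk) = 0.07481/(2π·46.2) = 2.577×10^-4 m·K/W
  R'_diatomaceous earth = ln(0.144/0.0985)/(2πk) = 0.3798/(2π·0.114) = 0.5302 m·K/W
  R'_vermiculite board = ln(0.215/0.144)/(2πk) = 0.4008/(2π·0.0635) = 1.005 m·K/W
ΣR = 2.577×10^-4 + 0.5302 + 1.005 = 1.535 m·K/W
Q' = ΔT/ΣR = (228 °C − 22.6 °C)/1.535 = 134 W/m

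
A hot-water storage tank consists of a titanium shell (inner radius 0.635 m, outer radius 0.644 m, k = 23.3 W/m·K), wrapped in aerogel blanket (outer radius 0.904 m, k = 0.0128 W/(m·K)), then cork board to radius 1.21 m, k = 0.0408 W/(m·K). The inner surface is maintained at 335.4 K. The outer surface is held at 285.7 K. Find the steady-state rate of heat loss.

Series thermal resistances, inner to outer:
  R_titanium = (1/0.635 − 1/0.644)/(4πk) = 0.02201/(4π·23.3) = 7.517×10^-5 K/W
  R_aerogel blanket = (1/0.644 − 1/0.904)/(4πk) = 0.4466/(4π·0.0128) = 2.777 K/W
  R_cork board = (1/0.904 − 1/1.21)/(4πk) = 0.2797/(4π·0.0408) = 0.5456 K/W
ΣR = 7.517×10^-5 + 2.777 + 0.5456 = 3.323 K/W
Q = ΔT/ΣR = (335.4 K − 285.7 K)/3.323 = 15.0 W

Q = 15.0 W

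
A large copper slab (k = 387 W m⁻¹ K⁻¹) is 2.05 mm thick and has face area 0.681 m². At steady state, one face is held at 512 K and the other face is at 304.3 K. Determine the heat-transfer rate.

Q = kA·ΔT/L = 387 × 0.681 × |512 K − 304.3 K| / 0.00205 = 2.67×10^7 W

Q = 26700 kW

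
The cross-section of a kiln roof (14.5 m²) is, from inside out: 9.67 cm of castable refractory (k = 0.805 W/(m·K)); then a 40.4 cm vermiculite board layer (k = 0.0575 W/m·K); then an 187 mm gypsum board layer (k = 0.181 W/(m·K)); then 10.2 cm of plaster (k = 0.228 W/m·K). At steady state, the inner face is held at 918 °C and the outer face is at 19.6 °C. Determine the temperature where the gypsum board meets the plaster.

Treat each layer as a resistance in series:
  R_castable refractory = L/(kA) = 0.0967/(0.805·14.5) = 0.008284 K/W
  R_vermiculite board = L/(kA) = 0.404/(0.0575·14.5) = 0.4846 K/W
  R_gypsum board = L/(kA) = 0.187/(0.181·14.5) = 0.07125 K/W
  R_plaster = L/(kA) = 0.102/(0.228·14.5) = 0.03085 K/W
ΣR = 0.008284 + 0.4846 + 0.07125 + 0.03085 = 0.5950 K/W
Q = ΔT/ΣR = (918 °C − 19.6 °C)/0.5950 = 1510 W
From the inner boundary to the gypsum board/plaster interface, ΣR_partial = 0.5641 K/W.
T_interface = T_in − Q·ΣR_partial = 918 °C − (1510)(0.5641) = 66.2 °C

T = 66.2 °C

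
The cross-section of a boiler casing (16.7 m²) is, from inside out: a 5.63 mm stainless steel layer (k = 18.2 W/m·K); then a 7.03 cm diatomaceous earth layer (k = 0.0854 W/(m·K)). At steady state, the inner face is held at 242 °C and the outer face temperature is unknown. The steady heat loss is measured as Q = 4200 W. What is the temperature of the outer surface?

Sum the resistances:
  R_stainless steel = L/(kA) = 0.00563/(18.2·16.7) = 1.852×10^-5 K/W
  R_diatomaceous earth = L/(kA) = 0.0703/(0.0854·16.7) = 0.04929 K/W
ΣR = 0.04931 K/W
ΔT = Q·ΣR = 4200 × 0.04931 = 207.1 K
Heat flows outward, so T_out = T_in − ΔT = 242 − 207.1 = 34.9 °C

T_out = 34.9 °C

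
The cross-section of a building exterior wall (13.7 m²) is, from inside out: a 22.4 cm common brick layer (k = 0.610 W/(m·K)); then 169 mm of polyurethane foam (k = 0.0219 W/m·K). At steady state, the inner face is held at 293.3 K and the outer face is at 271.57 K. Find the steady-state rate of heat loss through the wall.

Treat each layer as a resistance in series:
  R_common brick = L/(kA) = 0.224/(0.610·13.7) = 0.02680 K/W
  R_polyurethane foam = L/(kA) = 0.169/(0.0219·13.7) = 0.5633 K/W
ΣR = 0.02680 + 0.5633 = 0.5901 K/W
Q = ΔT/ΣR = (293.3 K − 271.57 K)/0.5901 = 36.8 W

Q = 36.8 W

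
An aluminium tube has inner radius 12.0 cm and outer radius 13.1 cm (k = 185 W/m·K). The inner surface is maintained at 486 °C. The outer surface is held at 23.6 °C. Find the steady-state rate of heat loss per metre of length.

Q' = 2πk·ΔT/ln(r₂/r₁) = 2π × 185 × 462.4 / ln(0.131/0.120) = 6.13×10^6 W/m

Q' = 6130 kW/m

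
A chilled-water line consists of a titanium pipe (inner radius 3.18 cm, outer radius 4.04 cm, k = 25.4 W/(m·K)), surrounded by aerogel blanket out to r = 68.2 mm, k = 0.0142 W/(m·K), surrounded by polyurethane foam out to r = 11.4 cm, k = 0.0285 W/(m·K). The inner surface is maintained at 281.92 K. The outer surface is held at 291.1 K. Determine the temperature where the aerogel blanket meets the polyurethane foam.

Series thermal resistances, inner to outer:
  R'_titanium = ln(0.0404/0.0318)/(2πk) = 0.2394/(2π·25.4) = 0.001500 m·K/W
  R'_aerogel blanket = ln(0.0682/0.0404)/(2πk) = 0.5236/(2π·0.0142) = 5.869 m·K/W
  R'_polyurethane foam = ln(0.114/0.0682)/(2πk) = 0.5138/(2π·0.0285) = 2.869 m·K/W
ΣR = 0.001500 + 5.869 + 2.869 = 8.739 m·K/W
Q' = ΔT/ΣR = (281.92 K − 291.1 K)/8.739 = -1.050 W/m
From the inner boundary to the aerogel blanket/polyurethane foam interface, ΣR_partial = 5.870 m·K/W.
T_interface = T_in − Q'·ΣR_partial = 281.92 K − (-1.050)(5.870) = 288.1 K

T = 288.1 K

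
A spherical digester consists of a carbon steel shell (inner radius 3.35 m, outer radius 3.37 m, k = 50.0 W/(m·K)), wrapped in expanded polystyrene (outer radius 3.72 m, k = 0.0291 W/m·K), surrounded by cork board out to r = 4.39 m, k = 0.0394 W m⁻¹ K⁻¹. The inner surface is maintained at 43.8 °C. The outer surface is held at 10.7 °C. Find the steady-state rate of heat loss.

Resistance network (inner→outer):
  R_carbon steel = (1/3.35 − 1/3.37)/(4πk) = 0.001772/(4π·50.0) = 2.820×10^-6 K/W
  R_expanded polystyrene = (1/3.37 − 1/3.72)/(4πk) = 0.02792/(4π·0.0291) = 0.07635 K/W
  R_cork board = (1/3.72 − 1/4.39)/(4πk) = 0.04103/(4π·0.0394) = 0.08286 K/W
ΣR = 2.820×10^-6 + 0.07635 + 0.08286 = 0.1592 K/W
Q = ΔT/ΣR = (43.8 °C − 10.7 °C)/0.1592 = 208 W

Q = 208 W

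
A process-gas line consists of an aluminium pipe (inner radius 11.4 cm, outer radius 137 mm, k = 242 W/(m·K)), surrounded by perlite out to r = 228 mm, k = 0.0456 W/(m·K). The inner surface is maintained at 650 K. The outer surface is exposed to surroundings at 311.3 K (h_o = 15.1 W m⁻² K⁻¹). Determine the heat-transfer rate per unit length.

Treat each layer as a resistance in series:
  R'_aluminium = ln(0.137/0.114)/(2πk) = 0.1838/(2π·242) = 1.209×10^-4 m·K/W
  R'_perlite = ln(0.228/0.137)/(2πk) = 0.5094/(2π·0.0456) = 1.778 m·K/W
  R'_conv,out = 1/(2πr h) = 1/(2π·0.228·15.1) = 0.04623 m·K/W
ΣR = 1.209×10^-4 + 1.778 + 0.04623 = 1.824 m·K/W
Q' = ΔT/ΣR = (650 K − 311.3 K)/1.824 = 186 W/m

Q' = 186 W/m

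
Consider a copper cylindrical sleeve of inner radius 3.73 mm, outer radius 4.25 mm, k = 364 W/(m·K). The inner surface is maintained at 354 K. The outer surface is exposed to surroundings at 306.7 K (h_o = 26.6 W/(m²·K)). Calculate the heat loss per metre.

Series thermal resistances, inner to outer:
  R'_copper = ln(0.00425/0.00373)/(2πk) = 0.1305/(2π·364) = 5.706×10^-5 m·K/W
  R'_conv,out = 1/(2πr h) = 1/(2π·0.00425·26.6) = 1.408 m·K/W
ΣR = 5.706×10^-5 + 1.408 = 1.408 m·K/W
Q' = ΔT/ΣR = (354 K − 306.7 K)/1.408 = 33.6 W/m

Q' = 33.6 W/m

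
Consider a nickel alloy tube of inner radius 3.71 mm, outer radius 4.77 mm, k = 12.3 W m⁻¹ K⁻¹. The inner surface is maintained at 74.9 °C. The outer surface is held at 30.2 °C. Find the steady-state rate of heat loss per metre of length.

Q' = 13700 W/m

Q' = 2πk·ΔT/ln(r₂/r₁) = 2π × 12.3 × 44.7 / ln(0.00477/0.00371) = 13700 W/m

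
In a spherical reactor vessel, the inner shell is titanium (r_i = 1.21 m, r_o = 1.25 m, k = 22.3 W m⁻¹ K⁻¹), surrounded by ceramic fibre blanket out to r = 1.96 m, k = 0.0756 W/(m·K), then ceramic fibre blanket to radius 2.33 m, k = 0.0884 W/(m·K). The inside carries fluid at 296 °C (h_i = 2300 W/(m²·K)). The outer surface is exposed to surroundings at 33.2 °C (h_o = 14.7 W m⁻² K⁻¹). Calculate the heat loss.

Series thermal resistances, inner to outer:
  R_conv,in = 1/(4πr²h) = 1/(4π·1.21²·2300) = 2.363×10^-5 K/W
  R_titanium = (1/1.21 − 1/1.25)/(4πk) = 0.02645/(4π·22.3) = 9.437×10^-5 K/W
  R_ceramic fibre blanket = (1/1.25 − 1/1.96)/(4πk) = 0.2898/(4π·0.0756) = 0.3050 K/W
  R_ceramic fibre blanket = (1/1.96 − 1/2.33)/(4πk) = 0.08102/(4π·0.0884) = 0.07293 K/W
  R_conv,out = 1/(4πr²h) = 1/(4π·2.33²·14.7) = 9.972×10^-4 K/W
ΣR = 2.363×10^-5 + 9.437×10^-5 + 0.3050 + 0.07293 + 9.972×10^-4 = 0.3790 K/W
Q = ΔT/ΣR = (296 °C − 33.2 °C)/0.3790 = 693 W

Q = 693 W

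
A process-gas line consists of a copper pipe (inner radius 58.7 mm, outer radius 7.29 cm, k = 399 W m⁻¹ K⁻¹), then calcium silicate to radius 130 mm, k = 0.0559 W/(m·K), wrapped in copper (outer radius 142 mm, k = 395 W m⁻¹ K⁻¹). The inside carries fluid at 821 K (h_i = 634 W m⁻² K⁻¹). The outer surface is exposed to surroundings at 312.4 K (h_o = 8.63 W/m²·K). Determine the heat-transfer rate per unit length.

Series thermal resistances, inner to outer:
  R'_conv,in = 1/(2πr h) = 1/(2π·0.0587·634) = 0.004277 m·K/W
  R'_copper = ln(0.0729/0.0587)/(2πk) = 0.2166/(2π·399) = 8.642×10^-5 m·K/W
  R'_calcium silicate = ln(0.130/0.0729)/(2πk) = 0.5784/(2π·0.0559) = 1.647 m·K/W
  R'_copper = ln(0.142/0.130)/(2πk) = 0.08829/(2π·395) = 3.558×10^-5 m·K/W
  R'_conv,out = 1/(2πr h) = 1/(2π·0.142·8.63) = 0.1299 m·K/W
ΣR = 0.004277 + 8.642×10^-5 + 1.647 + 3.558×10^-5 + 0.1299 = 1.781 m·K/W
Q' = ΔT/ΣR = (821 K − 312.4 K)/1.781 = 286 W/m

Q' = 286 W/m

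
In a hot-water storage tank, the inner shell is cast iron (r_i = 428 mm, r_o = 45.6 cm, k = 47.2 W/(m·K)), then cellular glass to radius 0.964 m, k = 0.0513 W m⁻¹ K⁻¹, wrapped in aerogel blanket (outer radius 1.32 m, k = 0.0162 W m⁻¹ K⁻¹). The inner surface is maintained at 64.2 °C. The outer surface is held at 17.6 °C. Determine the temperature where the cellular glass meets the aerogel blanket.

T = 37.8 °C

Treat each layer as a resistance in series:
  R_cast iron = (1/0.428 − 1/0.456)/(4πk) = 0.1435/(4π·47.2) = 2.419×10^-4 K/W
  R_cellular glass = (1/0.456 − 1/0.964)/(4πk) = 1.156/(4π·0.0513) = 1.793 K/W
  R_aerogel blanket = (1/0.964 − 1/1.32)/(4πk) = 0.2798/(4π·0.0162) = 1.374 K/W
ΣR = 2.419×10^-4 + 1.793 + 1.374 = 3.167 K/W
Q = ΔT/ΣR = (64.2 °C − 17.6 °C)/3.167 = 14.71 W
From the inner boundary to the cellular glass/aerogel blanket interface, ΣR_partial = 1.793 K/W.
T_interface = T_in − Q·ΣR_partial = 64.2 °C − (14.71)(1.793) = 37.8 °C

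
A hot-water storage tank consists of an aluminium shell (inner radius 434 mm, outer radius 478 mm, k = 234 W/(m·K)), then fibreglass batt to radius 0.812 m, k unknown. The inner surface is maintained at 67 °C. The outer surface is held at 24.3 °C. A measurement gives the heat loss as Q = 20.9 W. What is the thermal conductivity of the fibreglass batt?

k = 0.0335 W/m·K

ΣR = ΔT/Q = |67 − 24.3|/20.9 = 2.043 K/W
Known resistances:
  R_aluminium = (1/0.434 − 1/0.478)/(4πk) = 0.2121/(4π·234) = 7.213×10^-5 K/W
R_fibreglass batt = ΣR − ΣR_known = 2.043 − 7.213×10^-5 = 2.043 K/W
(1/r₁−1/r₂)/(4πk) = 2.043 ⇒ k = 0.8605/(4π·2.043) = 0.0335 W/m·K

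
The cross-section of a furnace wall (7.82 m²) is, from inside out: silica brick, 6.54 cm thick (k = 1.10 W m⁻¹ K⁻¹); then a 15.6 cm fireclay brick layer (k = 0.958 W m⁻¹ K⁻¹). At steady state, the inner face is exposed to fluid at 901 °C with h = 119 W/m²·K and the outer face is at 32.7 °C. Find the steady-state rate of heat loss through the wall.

Q = 29.4 kW

Series thermal resistances, inner to outer:
  R_conv,in = 1/(hA) = 1/(119·7.82) = 0.001075 K/W
  R_silica brick = L/(kA) = 0.0654/(1.10·7.82) = 0.007603 K/W
  R_fireclay brick = L/(kA) = 0.156/(0.958·7.82) = 0.02082 K/W
ΣR = 0.001075 + 0.007603 + 0.02082 = 0.02950 K/W
Q = ΔT/ΣR = (901 °C − 32.7 °C)/0.02950 = 29400 W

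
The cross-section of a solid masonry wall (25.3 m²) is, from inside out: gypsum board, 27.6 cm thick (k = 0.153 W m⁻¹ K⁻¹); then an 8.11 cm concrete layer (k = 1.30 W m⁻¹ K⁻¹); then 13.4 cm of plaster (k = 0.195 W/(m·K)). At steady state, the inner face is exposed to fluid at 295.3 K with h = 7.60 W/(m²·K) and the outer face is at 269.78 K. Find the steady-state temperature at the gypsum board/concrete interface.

Resistance network (inner→outer):
  R_conv,in = 1/(hA) = 1/(7.60·25.3) = 0.005201 K/W
  R_gypsum board = L/(kA) = 0.276/(0.153·25.3) = 0.07130 K/W
  R_concrete = L/(kA) = 0.0811/(1.30·25.3) = 0.002466 K/W
  R_plaster = L/(kA) = 0.134/(0.195·25.3) = 0.02716 K/W
ΣR = 0.005201 + 0.07130 + 0.002466 + 0.02716 = 0.1061 K/W
Q = ΔT/ΣR = (295.3 K − 269.78 K)/0.1061 = 240.5 W
From the inner boundary to the gypsum board/concrete interface, ΣR_partial = 0.07650 K/W.
T_interface = T_in − Q·ΣR_partial = 295.3 K − (240.5)(0.07650) = 276.90 K

T = 276.90 K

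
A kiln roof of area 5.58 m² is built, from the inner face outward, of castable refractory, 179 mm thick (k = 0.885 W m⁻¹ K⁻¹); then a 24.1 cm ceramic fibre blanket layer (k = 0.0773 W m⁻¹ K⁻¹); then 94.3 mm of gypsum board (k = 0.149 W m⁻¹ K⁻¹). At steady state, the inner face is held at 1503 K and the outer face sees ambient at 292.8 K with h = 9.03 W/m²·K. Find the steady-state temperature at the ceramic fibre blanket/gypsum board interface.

Resistance network (inner→outer):
  R_castable refractory = L/(kA) = 0.179/(0.885·5.58) = 0.03625 K/W
  R_ceramic fibre blanket = L/(kA) = 0.241/(0.0773·5.58) = 0.5587 K/W
  R_gypsum board = L/(kA) = 0.0943/(0.149·5.58) = 0.1134 K/W
  R_conv,out = 1/(hA) = 1/(9.03·5.58) = 0.01985 K/W
ΣR = 0.03625 + 0.5587 + 0.1134 + 0.01985 = 0.7282 K/W
Q = ΔT/ΣR = (1503 K − 292.8 K)/0.7282 = 1662 W
From the inner boundary to the ceramic fibre blanket/gypsum board interface, ΣR_partial = 0.5949 K/W.
T_interface = T_in − Q·ΣR_partial = 1503 K − (1662)(0.5949) = 514 K

T = 514 K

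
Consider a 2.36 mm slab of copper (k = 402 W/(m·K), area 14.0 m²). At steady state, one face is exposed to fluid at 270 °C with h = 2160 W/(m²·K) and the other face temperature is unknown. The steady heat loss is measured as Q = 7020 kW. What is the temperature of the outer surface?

T_out = 34.9 °C

Sum the resistances:
  R_conv,in = 1/(hA) = 1/(2160·14.0) = 3.307×10^-5 K/W
  R_copper = L/(kA) = 0.00236/(402·14.0) = 4.193×10^-7 K/W
ΣR = 3.349×10^-5 K/W
ΔT = Q·ΣR = 7.02×10^6 × 3.349×10^-5 = 235.1 K
Heat flows outward, so T_out = T_in − ΔT = 270 − 235.1 = 34.9 °C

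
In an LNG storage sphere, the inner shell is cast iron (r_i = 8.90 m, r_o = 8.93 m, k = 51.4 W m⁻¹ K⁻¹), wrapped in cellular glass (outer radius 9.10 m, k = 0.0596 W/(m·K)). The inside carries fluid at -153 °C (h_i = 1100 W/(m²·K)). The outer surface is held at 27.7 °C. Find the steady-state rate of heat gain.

Resistance network (inner→outer):
  R_conv,in = 1/(4πr²h) = 1/(4π·8.90²·1100) = 9.133×10^-7 K/W
  R_cast iron = (1/8.90 − 1/8.93)/(4πk) = 3.775×10^-4/(4π·51.4) = 5.844×10^-7 K/W
  R_cellular glass = (1/8.93 − 1/9.10)/(4πk) = 0.002092/(4π·0.0596) = 0.002793 K/W
ΣR = 9.133×10^-7 + 5.844×10^-7 + 0.002793 = 0.002794 K/W
Q = ΔT/ΣR = (-153 °C − 27.7 °C)/0.002794 = -64700 W
(Negative Q ⇒ heat flows inward; heat gain = 64700 W.)

Q = 64.7 kW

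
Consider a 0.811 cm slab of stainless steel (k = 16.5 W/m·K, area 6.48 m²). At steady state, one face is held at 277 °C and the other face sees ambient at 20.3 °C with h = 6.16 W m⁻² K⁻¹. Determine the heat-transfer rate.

Q = 10200 W

Treat each layer as a resistance in series:
  R_stainless steel = L/(kA) = 0.00811/(16.5·6.48) = 7.585×10^-5 K/W
  R_conv,out = 1/(hA) = 1/(6.16·6.48) = 0.02505 K/W
ΣR = 7.585×10^-5 + 0.02505 = 0.02513 K/W
Q = ΔT/ΣR = (277 °C − 20.3 °C)/0.02513 = 10200 W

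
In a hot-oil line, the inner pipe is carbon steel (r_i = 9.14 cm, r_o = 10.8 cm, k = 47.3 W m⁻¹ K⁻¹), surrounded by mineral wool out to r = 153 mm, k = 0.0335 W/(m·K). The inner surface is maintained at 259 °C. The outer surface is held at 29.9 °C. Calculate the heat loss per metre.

Q' = 138 W/m

Resistance network (inner→outer):
  R'_carbon steel = ln(0.108/0.0914)/(2πk) = 0.1669/(2π·47.3) = 5.615×10^-4 m·K/W
  R'_mineral wool = ln(0.153/0.108)/(2πk) = 0.3483/(2π·0.0335) = 1.655 m·K/W
ΣR = 5.615×10^-4 + 1.655 = 1.656 m·K/W
Q' = ΔT/ΣR = (259 °C − 29.9 °C)/1.656 = 138 W/m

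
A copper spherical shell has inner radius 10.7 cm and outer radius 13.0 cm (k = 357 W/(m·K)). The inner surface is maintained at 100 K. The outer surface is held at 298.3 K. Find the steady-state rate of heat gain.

Q = 4πk·ΔT/(1/r₁ − 1/r₂) = 4π × 357 × 198.3 / (1/0.107 − 1/0.130) = 5.38×10^5 W

Q = 538 kW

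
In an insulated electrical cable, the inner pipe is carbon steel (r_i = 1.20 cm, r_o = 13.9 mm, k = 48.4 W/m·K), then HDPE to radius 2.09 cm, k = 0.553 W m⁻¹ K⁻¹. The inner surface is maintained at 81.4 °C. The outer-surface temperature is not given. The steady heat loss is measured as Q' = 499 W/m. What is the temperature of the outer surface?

Sum the resistances:
  R'_carbon steel = ln(0.0139/0.0120)/(2πk) = 0.1470/(2π·48.4) = 4.833×10^-4 m·K/W
  R'_HDPE = ln(0.0209/0.0139)/(2πk) = 0.4079/(2π·0.553) = 0.1174 m·K/W
ΣR = 0.1179 m·K/W
ΔT = Q'·ΣR = 499 × 0.1179 = 58.83 K
Heat flows outward, so T_out = T_in − ΔT = 81.4 − 58.83 = 22.6 °C

T_out = 22.6 °C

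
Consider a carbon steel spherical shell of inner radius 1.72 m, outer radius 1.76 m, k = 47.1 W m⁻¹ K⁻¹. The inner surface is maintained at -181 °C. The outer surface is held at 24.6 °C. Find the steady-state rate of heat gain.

Q = 4πk·ΔT/(1/r₁ − 1/r₂) = 4π × 47.1 × 205.6 / (1/1.72 − 1/1.76) = 9.21×10^6 W

Q = 9210 kW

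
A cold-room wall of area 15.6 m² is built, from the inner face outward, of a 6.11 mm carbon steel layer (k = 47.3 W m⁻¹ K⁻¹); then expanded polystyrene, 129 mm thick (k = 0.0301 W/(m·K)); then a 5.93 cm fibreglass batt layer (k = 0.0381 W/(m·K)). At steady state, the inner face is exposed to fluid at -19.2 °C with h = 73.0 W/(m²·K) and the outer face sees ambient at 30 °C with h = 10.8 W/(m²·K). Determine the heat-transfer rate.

Series thermal resistances, inner to outer:
  R_conv,in = 1/(hA) = 1/(73.0·15.6) = 8.781×10^-4 K/W
  R_carbon steel = L/(kA) = 0.00611/(47.3·15.6) = 8.280×10^-6 K/W
  R_expanded polystyrene = L/(kA) = 0.129/(0.0301·15.6) = 0.2747 K/W
  R_fibreglass batt = L/(kA) = 0.0593/(0.0381·15.6) = 0.09977 K/W
  R_conv,out = 1/(hA) = 1/(10.8·15.6) = 0.005935 K/W
ΣR = 8.781×10^-4 + 8.280×10^-6 + 0.2747 + 0.09977 + 0.005935 = 0.3813 K/W
Q = ΔT/ΣR = (-19.2 °C − 30 °C)/0.3813 = -129 W
(Negative Q ⇒ heat flows inward; heat gain = 129 W.)

Q = 129 W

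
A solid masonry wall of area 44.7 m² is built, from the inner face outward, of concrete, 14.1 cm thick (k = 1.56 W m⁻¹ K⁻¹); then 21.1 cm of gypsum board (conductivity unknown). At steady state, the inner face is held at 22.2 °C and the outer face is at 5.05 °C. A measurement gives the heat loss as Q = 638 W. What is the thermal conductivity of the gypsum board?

k = 0.190 W/m·K

ΣR = ΔT/Q = |22.2 − 5.05|/638 = 0.02688 K/W
Known resistances:
  R_concrete = L/(kA) = 0.141/(1.56·44.7) = 0.002022 K/W
R_gypsum board = ΣR − ΣR_known = 0.02688 − 0.002022 = 0.02486 K/W
L/(kA) = 0.02486 ⇒ k = 0.211/(0.02486·44.7) = 0.190 W/m·K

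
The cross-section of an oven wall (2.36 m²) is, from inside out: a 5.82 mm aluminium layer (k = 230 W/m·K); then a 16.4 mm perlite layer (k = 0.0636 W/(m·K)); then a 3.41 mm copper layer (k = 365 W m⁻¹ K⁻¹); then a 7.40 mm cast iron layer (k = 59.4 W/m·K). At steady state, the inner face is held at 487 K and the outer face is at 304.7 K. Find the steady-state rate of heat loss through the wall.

Q = 1670 W

Resistance network (inner→outer):
  R_aluminium = L/(kA) = 0.00582/(230·2.36) = 1.072×10^-5 K/W
  R_perlite = L/(kA) = 0.0164/(0.0636·2.36) = 0.1093 K/W
  R_copper = L/(kA) = 0.00341/(365·2.36) = 3.959×10^-6 K/W
  R_cast iron = L/(kA) = 0.00740/(59.4·2.36) = 5.279×10^-5 K/W
ΣR = 1.072×10^-5 + 0.1093 + 3.959×10^-6 + 5.279×10^-5 = 0.1094 K/W
Q = ΔT/ΣR = (487 K − 304.7 K)/0.1094 = 1670 W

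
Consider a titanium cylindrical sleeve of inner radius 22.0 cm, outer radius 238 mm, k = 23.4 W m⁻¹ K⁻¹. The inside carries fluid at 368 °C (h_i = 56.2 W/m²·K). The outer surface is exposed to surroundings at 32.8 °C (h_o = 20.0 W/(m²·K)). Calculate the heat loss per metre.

Q' = 7.16 kW/m

Resistance network (inner→outer):
  R'_conv,in = 1/(2πr h) = 1/(2π·0.220·56.2) = 0.01287 m·K/W
  R'_titanium = ln(0.238/0.220)/(2πk) = 0.07864/(2π·23.4) = 5.349×10^-4 m·K/W
  R'_conv,out = 1/(2πr h) = 1/(2π·0.238·20.0) = 0.03344 m·K/W
ΣR = 0.01287 + 5.349×10^-4 + 0.03344 = 0.04684 m·K/W
Q' = ΔT/ΣR = (368 °C − 32.8 °C)/0.04684 = 7160 W/m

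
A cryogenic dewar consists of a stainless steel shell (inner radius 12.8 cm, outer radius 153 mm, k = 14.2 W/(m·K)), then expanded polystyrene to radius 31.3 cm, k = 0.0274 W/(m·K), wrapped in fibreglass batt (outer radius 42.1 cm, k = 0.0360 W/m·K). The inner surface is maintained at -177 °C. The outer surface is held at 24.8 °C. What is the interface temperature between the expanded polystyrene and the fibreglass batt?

T = -6.9 °C

Series thermal resistances, inner to outer:
  R_stainless steel = (1/0.128 − 1/0.153)/(4πk) = 1.277/(4π·14.2) = 0.007154 K/W
  R_expanded polystyrene = (1/0.153 − 1/0.313)/(4πk) = 3.341/(4π·0.0274) = 9.703 K/W
  R_fibreglass batt = (1/0.313 − 1/0.421)/(4πk) = 0.8196/(4π·0.0360) = 1.812 K/W
ΣR = 0.007154 + 9.703 + 1.812 = 11.52 K/W
Q = ΔT/ΣR = (-177 °C − 24.8 °C)/11.52 = -17.52 W
From the inner boundary to the expanded polystyrene/fibreglass batt interface, ΣR_partial = 9.710 K/W.
T_interface = T_in − Q·ΣR_partial = -177 °C − (-17.52)(9.710) = -6.9 °C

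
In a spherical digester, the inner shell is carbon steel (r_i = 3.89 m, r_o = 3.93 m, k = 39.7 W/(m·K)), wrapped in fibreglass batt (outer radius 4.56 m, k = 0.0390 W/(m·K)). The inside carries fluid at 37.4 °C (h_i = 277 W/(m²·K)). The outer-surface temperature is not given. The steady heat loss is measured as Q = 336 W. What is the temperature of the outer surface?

Sum the resistances:
  R_conv,in = 1/(4πr²h) = 1/(4π·3.89²·277) = 1.899×10^-5 K/W
  R_carbon steel = (1/3.89 − 1/3.93)/(4πk) = 0.002616/(4π·39.7) = 5.245×10^-6 K/W
  R_fibreglass batt = (1/3.93 − 1/4.56)/(4πk) = 0.03515/(4π·0.0390) = 0.07173 K/W
ΣR = 0.07176 K/W
ΔT = Q·ΣR = 336 × 0.07176 = 24.11 K
Heat flows outward, so T_out = T_in − ΔT = 37.4 − 24.11 = 13.3 °C

T_out = 13.3 °C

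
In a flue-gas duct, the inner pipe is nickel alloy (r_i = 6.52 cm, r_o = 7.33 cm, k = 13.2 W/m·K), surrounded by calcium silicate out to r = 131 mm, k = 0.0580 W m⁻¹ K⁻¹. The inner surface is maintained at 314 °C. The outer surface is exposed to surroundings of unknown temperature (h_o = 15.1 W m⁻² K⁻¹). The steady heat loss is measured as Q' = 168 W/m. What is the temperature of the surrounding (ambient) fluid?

Sum the resistances:
  R'_nickel alloy = ln(0.0733/0.0652)/(2πk) = 0.1171/(2π·13.2) = 0.001412 m·K/W
  R'_calcium silicate = ln(0.131/0.0733)/(2πk) = 0.5806/(2π·0.0580) = 1.593 m·K/W
  R'_conv,out = 1/(2πr h) = 1/(2π·0.131·15.1) = 0.08046 m·K/W
ΣR = 1.675 m·K/W
ΔT = Q'·ΣR = 168 × 1.675 = 281.4 K
Heat flows outward, so T_out = T_in − ΔT = 314 − 281.4 = 32.6 °C

T_out = 32.6 °C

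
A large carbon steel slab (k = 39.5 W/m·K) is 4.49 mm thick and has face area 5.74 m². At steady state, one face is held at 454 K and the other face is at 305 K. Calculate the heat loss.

Q = 7520 kW

Q = kA·ΔT/L = 39.5 × 5.74 × |454 K − 305 K| / 0.00449 = 7.52×10^6 W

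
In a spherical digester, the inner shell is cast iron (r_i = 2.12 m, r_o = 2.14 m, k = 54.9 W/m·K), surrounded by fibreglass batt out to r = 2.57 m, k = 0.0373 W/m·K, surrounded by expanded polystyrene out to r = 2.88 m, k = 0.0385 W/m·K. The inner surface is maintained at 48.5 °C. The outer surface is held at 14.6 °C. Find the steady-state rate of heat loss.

Q = 134 W

Series thermal resistances, inner to outer:
  R_cast iron = (1/2.12 − 1/2.14)/(4πk) = 0.004408/(4π·54.9) = 6.390×10^-6 K/W
  R_fibreglass batt = (1/2.14 − 1/2.57)/(4πk) = 0.07818/(4π·0.0373) = 0.1668 K/W
  R_expanded polystyrene = (1/2.57 − 1/2.88)/(4πk) = 0.04188/(4π·0.0385) = 0.08657 K/W
ΣR = 6.390×10^-6 + 0.1668 + 0.08657 = 0.2534 K/W
Q = ΔT/ΣR = (48.5 °C − 14.6 °C)/0.2534 = 134 W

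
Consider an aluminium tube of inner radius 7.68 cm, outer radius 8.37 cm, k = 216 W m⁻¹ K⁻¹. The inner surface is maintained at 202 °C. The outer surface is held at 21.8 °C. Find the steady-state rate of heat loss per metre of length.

Q' = 2πk·ΔT/ln(r₂/r₁) = 2π × 216 × 180.2 / ln(0.0837/0.0768) = 2.84×10^6 W/m

Q' = 2840 kW/m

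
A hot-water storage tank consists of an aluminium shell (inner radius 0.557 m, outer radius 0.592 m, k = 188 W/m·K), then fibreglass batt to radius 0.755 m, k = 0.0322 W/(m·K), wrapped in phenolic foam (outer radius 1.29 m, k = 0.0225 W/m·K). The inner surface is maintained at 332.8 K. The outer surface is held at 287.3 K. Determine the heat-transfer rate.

Resistance network (inner→outer):
  R_aluminium = (1/0.557 − 1/0.592)/(4πk) = 0.1061/(4π·188) = 4.493×10^-5 K/W
  R_fibreglass batt = (1/0.592 − 1/0.755)/(4πk) = 0.3647/(4π·0.0322) = 0.9013 K/W
  R_phenolic foam = (1/0.755 − 1/1.29)/(4πk) = 0.5493/(4π·0.0225) = 1.943 K/W
ΣR = 4.493×10^-5 + 0.9013 + 1.943 = 2.844 K/W
Q = ΔT/ΣR = (332.8 K − 287.3 K)/2.844 = 16.0 W

Q = 16.0 W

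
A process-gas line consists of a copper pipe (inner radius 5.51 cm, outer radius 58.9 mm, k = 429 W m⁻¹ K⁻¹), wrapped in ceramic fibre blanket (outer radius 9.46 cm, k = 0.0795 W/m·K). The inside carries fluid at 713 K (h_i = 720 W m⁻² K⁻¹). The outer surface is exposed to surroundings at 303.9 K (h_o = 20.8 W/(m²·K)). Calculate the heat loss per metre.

Q' = 396 W/m

Treat each layer as a resistance in series:
  R'_conv,in = 1/(2πr h) = 1/(2π·0.0551·720) = 0.004012 m·K/W
  R'_copper = ln(0.0589/0.0551)/(2πk) = 0.06669/(2π·429) = 2.474×10^-5 m·K/W
  R'_ceramic fibre blanket = ln(0.0946/0.0589)/(2πk) = 0.4738/(2π·0.0795) = 0.9486 m·K/W
  R'_conv,out = 1/(2πr h) = 1/(2π·0.0946·20.8) = 0.08088 m·K/W
ΣR = 0.004012 + 2.474×10^-5 + 0.9486 + 0.08088 = 1.034 m·K/W
Q' = ΔT/ΣR = (713 K − 303.9 K)/1.034 = 396 W/m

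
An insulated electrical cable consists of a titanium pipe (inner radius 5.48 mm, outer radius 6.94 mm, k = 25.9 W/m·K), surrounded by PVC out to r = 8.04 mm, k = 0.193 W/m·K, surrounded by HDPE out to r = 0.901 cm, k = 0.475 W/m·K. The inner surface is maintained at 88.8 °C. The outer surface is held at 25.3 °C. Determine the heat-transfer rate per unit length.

Q' = 395 W/m

Series thermal resistances, inner to outer:
  R'_titanium = ln(0.00694/0.00548)/(2πk) = 0.2362/(2π·25.9) = 0.001451 m·K/W
  R'_PVC = ln(0.00804/0.00694)/(2πk) = 0.1471/(2π·0.193) = 0.1213 m·K/W
  R'_HDPE = ln(0.00901/0.00804)/(2πk) = 0.1139/(2π·0.475) = 0.03817 m·K/W
ΣR = 0.001451 + 0.1213 + 0.03817 = 0.1609 m·K/W
Q' = ΔT/ΣR = (88.8 °C − 25.3 °C)/0.1609 = 395 W/m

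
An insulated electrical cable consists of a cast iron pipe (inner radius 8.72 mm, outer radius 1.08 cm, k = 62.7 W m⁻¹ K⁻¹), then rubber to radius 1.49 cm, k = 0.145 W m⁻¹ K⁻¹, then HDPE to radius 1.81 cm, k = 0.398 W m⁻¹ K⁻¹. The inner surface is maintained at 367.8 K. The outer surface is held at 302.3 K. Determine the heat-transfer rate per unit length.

Series thermal resistances, inner to outer:
  R'_cast iron = ln(0.0108/0.00872)/(2πk) = 0.2139/(2π·62.7) = 5.430×10^-4 m·K/W
  R'_rubber = ln(0.0149/0.0108)/(2πk) = 0.3218/(2π·0.145) = 0.3532 m·K/W
  R'_HDPE = ln(0.0181/0.0149)/(2πk) = 0.1946/(2π·0.398) = 0.07780 m·K/W
ΣR = 5.430×10^-4 + 0.3532 + 0.07780 = 0.4315 m·K/W
Q' = ΔT/ΣR = (367.8 K − 302.3 K)/0.4315 = 152 W/m

Q' = 152 W/m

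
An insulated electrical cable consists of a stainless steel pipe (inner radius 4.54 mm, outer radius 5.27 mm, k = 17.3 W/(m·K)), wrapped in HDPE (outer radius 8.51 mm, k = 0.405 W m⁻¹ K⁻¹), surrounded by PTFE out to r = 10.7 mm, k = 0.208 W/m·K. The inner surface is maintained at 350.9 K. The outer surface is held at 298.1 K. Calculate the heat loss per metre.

Q' = 145 W/m

Treat each layer as a resistance in series:
  R'_stainless steel = ln(0.00527/0.00454)/(2πk) = 0.1491/(2π·17.3) = 0.001372 m·K/W
  R'_HDPE = ln(0.00851/0.00527)/(2πk) = 0.4792/(2π·0.405) = 0.1883 m·K/W
  R'_PTFE = ln(0.0107/0.00851)/(2πk) = 0.2290/(2π·0.208) = 0.1752 m·K/W
ΣR = 0.001372 + 0.1883 + 0.1752 = 0.3649 m·K/W
Q' = ΔT/ΣR = (350.9 K − 298.1 K)/0.3649 = 145 W/m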